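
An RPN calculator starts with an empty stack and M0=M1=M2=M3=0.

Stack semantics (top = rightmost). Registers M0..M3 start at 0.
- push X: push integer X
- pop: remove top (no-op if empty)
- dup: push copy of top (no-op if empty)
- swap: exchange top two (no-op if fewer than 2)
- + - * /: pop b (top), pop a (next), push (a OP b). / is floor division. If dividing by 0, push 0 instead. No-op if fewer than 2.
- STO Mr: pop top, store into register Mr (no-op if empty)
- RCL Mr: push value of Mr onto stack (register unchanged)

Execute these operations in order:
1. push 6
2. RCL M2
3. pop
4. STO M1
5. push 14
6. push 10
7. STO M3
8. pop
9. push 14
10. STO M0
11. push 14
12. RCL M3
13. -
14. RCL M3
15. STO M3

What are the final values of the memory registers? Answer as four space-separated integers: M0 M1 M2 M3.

Answer: 14 6 0 10

Derivation:
After op 1 (push 6): stack=[6] mem=[0,0,0,0]
After op 2 (RCL M2): stack=[6,0] mem=[0,0,0,0]
After op 3 (pop): stack=[6] mem=[0,0,0,0]
After op 4 (STO M1): stack=[empty] mem=[0,6,0,0]
After op 5 (push 14): stack=[14] mem=[0,6,0,0]
After op 6 (push 10): stack=[14,10] mem=[0,6,0,0]
After op 7 (STO M3): stack=[14] mem=[0,6,0,10]
After op 8 (pop): stack=[empty] mem=[0,6,0,10]
After op 9 (push 14): stack=[14] mem=[0,6,0,10]
After op 10 (STO M0): stack=[empty] mem=[14,6,0,10]
After op 11 (push 14): stack=[14] mem=[14,6,0,10]
After op 12 (RCL M3): stack=[14,10] mem=[14,6,0,10]
After op 13 (-): stack=[4] mem=[14,6,0,10]
After op 14 (RCL M3): stack=[4,10] mem=[14,6,0,10]
After op 15 (STO M3): stack=[4] mem=[14,6,0,10]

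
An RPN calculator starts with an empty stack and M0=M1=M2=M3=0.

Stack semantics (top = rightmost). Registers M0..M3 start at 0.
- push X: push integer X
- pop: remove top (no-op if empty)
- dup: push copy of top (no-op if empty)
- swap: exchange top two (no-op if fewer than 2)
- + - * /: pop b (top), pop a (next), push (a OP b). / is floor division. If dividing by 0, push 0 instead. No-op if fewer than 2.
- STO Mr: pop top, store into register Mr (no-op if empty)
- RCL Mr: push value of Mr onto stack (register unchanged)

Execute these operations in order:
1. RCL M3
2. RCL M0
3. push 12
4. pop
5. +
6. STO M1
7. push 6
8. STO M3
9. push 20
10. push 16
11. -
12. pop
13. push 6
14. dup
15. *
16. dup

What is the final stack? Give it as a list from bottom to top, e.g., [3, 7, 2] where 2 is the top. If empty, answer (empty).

Answer: [36, 36]

Derivation:
After op 1 (RCL M3): stack=[0] mem=[0,0,0,0]
After op 2 (RCL M0): stack=[0,0] mem=[0,0,0,0]
After op 3 (push 12): stack=[0,0,12] mem=[0,0,0,0]
After op 4 (pop): stack=[0,0] mem=[0,0,0,0]
After op 5 (+): stack=[0] mem=[0,0,0,0]
After op 6 (STO M1): stack=[empty] mem=[0,0,0,0]
After op 7 (push 6): stack=[6] mem=[0,0,0,0]
After op 8 (STO M3): stack=[empty] mem=[0,0,0,6]
After op 9 (push 20): stack=[20] mem=[0,0,0,6]
After op 10 (push 16): stack=[20,16] mem=[0,0,0,6]
After op 11 (-): stack=[4] mem=[0,0,0,6]
After op 12 (pop): stack=[empty] mem=[0,0,0,6]
After op 13 (push 6): stack=[6] mem=[0,0,0,6]
After op 14 (dup): stack=[6,6] mem=[0,0,0,6]
After op 15 (*): stack=[36] mem=[0,0,0,6]
After op 16 (dup): stack=[36,36] mem=[0,0,0,6]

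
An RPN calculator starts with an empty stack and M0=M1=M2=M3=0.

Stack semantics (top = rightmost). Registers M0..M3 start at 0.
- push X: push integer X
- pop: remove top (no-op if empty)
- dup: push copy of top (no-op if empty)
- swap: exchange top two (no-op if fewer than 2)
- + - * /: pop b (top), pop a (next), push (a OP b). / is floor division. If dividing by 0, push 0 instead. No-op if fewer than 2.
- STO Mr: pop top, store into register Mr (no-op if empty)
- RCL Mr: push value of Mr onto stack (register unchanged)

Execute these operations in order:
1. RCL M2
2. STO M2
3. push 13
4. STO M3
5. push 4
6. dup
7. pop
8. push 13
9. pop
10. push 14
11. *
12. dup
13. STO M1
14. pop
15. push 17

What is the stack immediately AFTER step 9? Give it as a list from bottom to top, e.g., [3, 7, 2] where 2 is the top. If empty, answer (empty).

After op 1 (RCL M2): stack=[0] mem=[0,0,0,0]
After op 2 (STO M2): stack=[empty] mem=[0,0,0,0]
After op 3 (push 13): stack=[13] mem=[0,0,0,0]
After op 4 (STO M3): stack=[empty] mem=[0,0,0,13]
After op 5 (push 4): stack=[4] mem=[0,0,0,13]
After op 6 (dup): stack=[4,4] mem=[0,0,0,13]
After op 7 (pop): stack=[4] mem=[0,0,0,13]
After op 8 (push 13): stack=[4,13] mem=[0,0,0,13]
After op 9 (pop): stack=[4] mem=[0,0,0,13]

[4]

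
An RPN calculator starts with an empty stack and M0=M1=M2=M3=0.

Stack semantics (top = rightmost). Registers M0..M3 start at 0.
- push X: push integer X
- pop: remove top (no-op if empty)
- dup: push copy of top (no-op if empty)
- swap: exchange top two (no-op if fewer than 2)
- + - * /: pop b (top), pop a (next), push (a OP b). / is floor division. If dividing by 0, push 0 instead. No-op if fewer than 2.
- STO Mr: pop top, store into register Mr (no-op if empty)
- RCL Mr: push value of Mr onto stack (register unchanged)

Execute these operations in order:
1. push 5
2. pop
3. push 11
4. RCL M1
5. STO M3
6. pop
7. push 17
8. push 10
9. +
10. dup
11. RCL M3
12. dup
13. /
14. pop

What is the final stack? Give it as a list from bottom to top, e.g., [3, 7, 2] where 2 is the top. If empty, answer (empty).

Answer: [27, 27]

Derivation:
After op 1 (push 5): stack=[5] mem=[0,0,0,0]
After op 2 (pop): stack=[empty] mem=[0,0,0,0]
After op 3 (push 11): stack=[11] mem=[0,0,0,0]
After op 4 (RCL M1): stack=[11,0] mem=[0,0,0,0]
After op 5 (STO M3): stack=[11] mem=[0,0,0,0]
After op 6 (pop): stack=[empty] mem=[0,0,0,0]
After op 7 (push 17): stack=[17] mem=[0,0,0,0]
After op 8 (push 10): stack=[17,10] mem=[0,0,0,0]
After op 9 (+): stack=[27] mem=[0,0,0,0]
After op 10 (dup): stack=[27,27] mem=[0,0,0,0]
After op 11 (RCL M3): stack=[27,27,0] mem=[0,0,0,0]
After op 12 (dup): stack=[27,27,0,0] mem=[0,0,0,0]
After op 13 (/): stack=[27,27,0] mem=[0,0,0,0]
After op 14 (pop): stack=[27,27] mem=[0,0,0,0]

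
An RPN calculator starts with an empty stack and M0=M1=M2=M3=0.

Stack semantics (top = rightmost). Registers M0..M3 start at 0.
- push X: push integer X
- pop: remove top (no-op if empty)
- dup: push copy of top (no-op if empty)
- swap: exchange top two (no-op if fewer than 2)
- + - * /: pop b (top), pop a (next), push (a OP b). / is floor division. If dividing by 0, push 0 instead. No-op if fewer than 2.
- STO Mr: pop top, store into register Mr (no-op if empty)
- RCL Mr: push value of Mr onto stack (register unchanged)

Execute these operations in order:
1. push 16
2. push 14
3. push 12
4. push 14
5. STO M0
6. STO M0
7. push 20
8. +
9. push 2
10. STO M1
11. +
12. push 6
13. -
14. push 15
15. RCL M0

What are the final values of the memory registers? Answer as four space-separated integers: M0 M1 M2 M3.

Answer: 12 2 0 0

Derivation:
After op 1 (push 16): stack=[16] mem=[0,0,0,0]
After op 2 (push 14): stack=[16,14] mem=[0,0,0,0]
After op 3 (push 12): stack=[16,14,12] mem=[0,0,0,0]
After op 4 (push 14): stack=[16,14,12,14] mem=[0,0,0,0]
After op 5 (STO M0): stack=[16,14,12] mem=[14,0,0,0]
After op 6 (STO M0): stack=[16,14] mem=[12,0,0,0]
After op 7 (push 20): stack=[16,14,20] mem=[12,0,0,0]
After op 8 (+): stack=[16,34] mem=[12,0,0,0]
After op 9 (push 2): stack=[16,34,2] mem=[12,0,0,0]
After op 10 (STO M1): stack=[16,34] mem=[12,2,0,0]
After op 11 (+): stack=[50] mem=[12,2,0,0]
After op 12 (push 6): stack=[50,6] mem=[12,2,0,0]
After op 13 (-): stack=[44] mem=[12,2,0,0]
After op 14 (push 15): stack=[44,15] mem=[12,2,0,0]
After op 15 (RCL M0): stack=[44,15,12] mem=[12,2,0,0]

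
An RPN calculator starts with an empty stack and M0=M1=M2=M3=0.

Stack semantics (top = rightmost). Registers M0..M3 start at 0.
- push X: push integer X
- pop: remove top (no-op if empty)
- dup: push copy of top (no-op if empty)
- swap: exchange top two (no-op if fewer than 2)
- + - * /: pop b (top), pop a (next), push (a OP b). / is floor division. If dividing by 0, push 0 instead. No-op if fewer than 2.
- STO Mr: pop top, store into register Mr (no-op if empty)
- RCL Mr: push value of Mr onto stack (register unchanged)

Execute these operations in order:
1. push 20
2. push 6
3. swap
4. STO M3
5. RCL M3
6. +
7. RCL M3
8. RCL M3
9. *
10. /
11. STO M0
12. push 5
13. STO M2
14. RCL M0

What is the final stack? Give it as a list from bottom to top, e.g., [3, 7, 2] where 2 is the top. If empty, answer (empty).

Answer: [0]

Derivation:
After op 1 (push 20): stack=[20] mem=[0,0,0,0]
After op 2 (push 6): stack=[20,6] mem=[0,0,0,0]
After op 3 (swap): stack=[6,20] mem=[0,0,0,0]
After op 4 (STO M3): stack=[6] mem=[0,0,0,20]
After op 5 (RCL M3): stack=[6,20] mem=[0,0,0,20]
After op 6 (+): stack=[26] mem=[0,0,0,20]
After op 7 (RCL M3): stack=[26,20] mem=[0,0,0,20]
After op 8 (RCL M3): stack=[26,20,20] mem=[0,0,0,20]
After op 9 (*): stack=[26,400] mem=[0,0,0,20]
After op 10 (/): stack=[0] mem=[0,0,0,20]
After op 11 (STO M0): stack=[empty] mem=[0,0,0,20]
After op 12 (push 5): stack=[5] mem=[0,0,0,20]
After op 13 (STO M2): stack=[empty] mem=[0,0,5,20]
After op 14 (RCL M0): stack=[0] mem=[0,0,5,20]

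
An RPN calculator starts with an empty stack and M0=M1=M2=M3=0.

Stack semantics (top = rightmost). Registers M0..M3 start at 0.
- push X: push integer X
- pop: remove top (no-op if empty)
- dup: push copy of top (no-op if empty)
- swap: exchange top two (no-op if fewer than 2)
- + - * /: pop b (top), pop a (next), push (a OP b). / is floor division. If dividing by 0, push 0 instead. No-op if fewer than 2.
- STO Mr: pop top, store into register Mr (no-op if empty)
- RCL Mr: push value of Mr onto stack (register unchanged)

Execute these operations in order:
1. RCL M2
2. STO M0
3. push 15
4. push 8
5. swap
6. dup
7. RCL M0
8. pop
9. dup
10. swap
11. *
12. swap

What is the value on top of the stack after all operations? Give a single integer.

Answer: 15

Derivation:
After op 1 (RCL M2): stack=[0] mem=[0,0,0,0]
After op 2 (STO M0): stack=[empty] mem=[0,0,0,0]
After op 3 (push 15): stack=[15] mem=[0,0,0,0]
After op 4 (push 8): stack=[15,8] mem=[0,0,0,0]
After op 5 (swap): stack=[8,15] mem=[0,0,0,0]
After op 6 (dup): stack=[8,15,15] mem=[0,0,0,0]
After op 7 (RCL M0): stack=[8,15,15,0] mem=[0,0,0,0]
After op 8 (pop): stack=[8,15,15] mem=[0,0,0,0]
After op 9 (dup): stack=[8,15,15,15] mem=[0,0,0,0]
After op 10 (swap): stack=[8,15,15,15] mem=[0,0,0,0]
After op 11 (*): stack=[8,15,225] mem=[0,0,0,0]
After op 12 (swap): stack=[8,225,15] mem=[0,0,0,0]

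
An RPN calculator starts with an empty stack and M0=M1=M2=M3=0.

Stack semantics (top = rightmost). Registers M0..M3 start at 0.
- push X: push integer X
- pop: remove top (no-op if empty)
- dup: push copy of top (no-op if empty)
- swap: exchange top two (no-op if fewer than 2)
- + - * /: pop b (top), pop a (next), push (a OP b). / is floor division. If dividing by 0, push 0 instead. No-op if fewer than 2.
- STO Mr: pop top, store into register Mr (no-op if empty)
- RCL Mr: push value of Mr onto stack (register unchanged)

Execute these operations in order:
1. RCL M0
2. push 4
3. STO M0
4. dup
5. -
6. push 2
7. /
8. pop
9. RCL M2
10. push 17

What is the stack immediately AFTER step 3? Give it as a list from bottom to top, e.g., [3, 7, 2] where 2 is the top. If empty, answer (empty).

After op 1 (RCL M0): stack=[0] mem=[0,0,0,0]
After op 2 (push 4): stack=[0,4] mem=[0,0,0,0]
After op 3 (STO M0): stack=[0] mem=[4,0,0,0]

[0]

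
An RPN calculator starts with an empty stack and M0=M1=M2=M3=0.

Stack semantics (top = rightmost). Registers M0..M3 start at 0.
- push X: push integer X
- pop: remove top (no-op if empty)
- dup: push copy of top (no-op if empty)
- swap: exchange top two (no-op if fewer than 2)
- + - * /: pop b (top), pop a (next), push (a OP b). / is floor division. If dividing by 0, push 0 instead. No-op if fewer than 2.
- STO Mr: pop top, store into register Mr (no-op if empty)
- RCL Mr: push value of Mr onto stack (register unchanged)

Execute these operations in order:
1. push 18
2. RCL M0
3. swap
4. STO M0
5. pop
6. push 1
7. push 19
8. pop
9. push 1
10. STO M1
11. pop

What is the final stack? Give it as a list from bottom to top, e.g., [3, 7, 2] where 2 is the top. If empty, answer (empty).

Answer: (empty)

Derivation:
After op 1 (push 18): stack=[18] mem=[0,0,0,0]
After op 2 (RCL M0): stack=[18,0] mem=[0,0,0,0]
After op 3 (swap): stack=[0,18] mem=[0,0,0,0]
After op 4 (STO M0): stack=[0] mem=[18,0,0,0]
After op 5 (pop): stack=[empty] mem=[18,0,0,0]
After op 6 (push 1): stack=[1] mem=[18,0,0,0]
After op 7 (push 19): stack=[1,19] mem=[18,0,0,0]
After op 8 (pop): stack=[1] mem=[18,0,0,0]
After op 9 (push 1): stack=[1,1] mem=[18,0,0,0]
After op 10 (STO M1): stack=[1] mem=[18,1,0,0]
After op 11 (pop): stack=[empty] mem=[18,1,0,0]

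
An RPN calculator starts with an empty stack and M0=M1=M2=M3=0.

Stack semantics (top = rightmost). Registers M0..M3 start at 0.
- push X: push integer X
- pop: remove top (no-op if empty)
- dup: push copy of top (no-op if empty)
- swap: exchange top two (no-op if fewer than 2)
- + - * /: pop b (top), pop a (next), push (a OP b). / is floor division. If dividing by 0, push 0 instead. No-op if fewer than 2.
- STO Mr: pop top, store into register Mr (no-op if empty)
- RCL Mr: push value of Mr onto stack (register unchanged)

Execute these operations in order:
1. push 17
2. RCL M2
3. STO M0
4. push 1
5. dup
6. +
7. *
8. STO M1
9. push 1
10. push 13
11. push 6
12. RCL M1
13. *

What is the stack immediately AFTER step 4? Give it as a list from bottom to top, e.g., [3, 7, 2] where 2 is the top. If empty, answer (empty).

After op 1 (push 17): stack=[17] mem=[0,0,0,0]
After op 2 (RCL M2): stack=[17,0] mem=[0,0,0,0]
After op 3 (STO M0): stack=[17] mem=[0,0,0,0]
After op 4 (push 1): stack=[17,1] mem=[0,0,0,0]

[17, 1]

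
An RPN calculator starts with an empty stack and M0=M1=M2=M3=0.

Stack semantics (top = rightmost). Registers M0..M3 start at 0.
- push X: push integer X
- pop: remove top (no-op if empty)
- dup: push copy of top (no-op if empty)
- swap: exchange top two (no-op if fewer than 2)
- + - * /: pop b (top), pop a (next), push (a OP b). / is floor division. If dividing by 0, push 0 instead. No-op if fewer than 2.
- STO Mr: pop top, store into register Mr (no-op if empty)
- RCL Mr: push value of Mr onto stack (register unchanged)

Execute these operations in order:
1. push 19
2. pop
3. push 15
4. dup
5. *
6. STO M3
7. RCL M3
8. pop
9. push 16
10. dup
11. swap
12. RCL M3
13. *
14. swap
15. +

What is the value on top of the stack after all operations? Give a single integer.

After op 1 (push 19): stack=[19] mem=[0,0,0,0]
After op 2 (pop): stack=[empty] mem=[0,0,0,0]
After op 3 (push 15): stack=[15] mem=[0,0,0,0]
After op 4 (dup): stack=[15,15] mem=[0,0,0,0]
After op 5 (*): stack=[225] mem=[0,0,0,0]
After op 6 (STO M3): stack=[empty] mem=[0,0,0,225]
After op 7 (RCL M3): stack=[225] mem=[0,0,0,225]
After op 8 (pop): stack=[empty] mem=[0,0,0,225]
After op 9 (push 16): stack=[16] mem=[0,0,0,225]
After op 10 (dup): stack=[16,16] mem=[0,0,0,225]
After op 11 (swap): stack=[16,16] mem=[0,0,0,225]
After op 12 (RCL M3): stack=[16,16,225] mem=[0,0,0,225]
After op 13 (*): stack=[16,3600] mem=[0,0,0,225]
After op 14 (swap): stack=[3600,16] mem=[0,0,0,225]
After op 15 (+): stack=[3616] mem=[0,0,0,225]

Answer: 3616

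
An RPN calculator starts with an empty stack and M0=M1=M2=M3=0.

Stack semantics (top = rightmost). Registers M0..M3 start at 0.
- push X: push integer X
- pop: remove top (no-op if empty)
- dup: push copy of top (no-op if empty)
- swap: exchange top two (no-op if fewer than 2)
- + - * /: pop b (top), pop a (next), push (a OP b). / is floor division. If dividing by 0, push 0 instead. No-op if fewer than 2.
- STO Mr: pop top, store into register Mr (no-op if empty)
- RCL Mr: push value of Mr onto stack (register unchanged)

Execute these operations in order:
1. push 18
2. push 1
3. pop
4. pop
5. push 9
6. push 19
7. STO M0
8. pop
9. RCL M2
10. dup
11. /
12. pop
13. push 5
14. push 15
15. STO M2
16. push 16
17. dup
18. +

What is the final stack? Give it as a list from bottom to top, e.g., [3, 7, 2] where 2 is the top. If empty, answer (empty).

Answer: [5, 32]

Derivation:
After op 1 (push 18): stack=[18] mem=[0,0,0,0]
After op 2 (push 1): stack=[18,1] mem=[0,0,0,0]
After op 3 (pop): stack=[18] mem=[0,0,0,0]
After op 4 (pop): stack=[empty] mem=[0,0,0,0]
After op 5 (push 9): stack=[9] mem=[0,0,0,0]
After op 6 (push 19): stack=[9,19] mem=[0,0,0,0]
After op 7 (STO M0): stack=[9] mem=[19,0,0,0]
After op 8 (pop): stack=[empty] mem=[19,0,0,0]
After op 9 (RCL M2): stack=[0] mem=[19,0,0,0]
After op 10 (dup): stack=[0,0] mem=[19,0,0,0]
After op 11 (/): stack=[0] mem=[19,0,0,0]
After op 12 (pop): stack=[empty] mem=[19,0,0,0]
After op 13 (push 5): stack=[5] mem=[19,0,0,0]
After op 14 (push 15): stack=[5,15] mem=[19,0,0,0]
After op 15 (STO M2): stack=[5] mem=[19,0,15,0]
After op 16 (push 16): stack=[5,16] mem=[19,0,15,0]
After op 17 (dup): stack=[5,16,16] mem=[19,0,15,0]
After op 18 (+): stack=[5,32] mem=[19,0,15,0]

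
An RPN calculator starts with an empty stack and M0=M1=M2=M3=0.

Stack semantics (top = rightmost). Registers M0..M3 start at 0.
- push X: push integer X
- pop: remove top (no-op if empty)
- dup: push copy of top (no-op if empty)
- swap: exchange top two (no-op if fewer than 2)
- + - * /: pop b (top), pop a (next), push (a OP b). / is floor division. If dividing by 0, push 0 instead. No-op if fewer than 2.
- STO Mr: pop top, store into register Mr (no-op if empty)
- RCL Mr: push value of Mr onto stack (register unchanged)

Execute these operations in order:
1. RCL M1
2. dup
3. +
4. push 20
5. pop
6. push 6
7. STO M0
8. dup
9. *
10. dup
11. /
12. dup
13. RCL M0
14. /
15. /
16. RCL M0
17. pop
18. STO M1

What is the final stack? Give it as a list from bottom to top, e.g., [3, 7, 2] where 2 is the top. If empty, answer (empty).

After op 1 (RCL M1): stack=[0] mem=[0,0,0,0]
After op 2 (dup): stack=[0,0] mem=[0,0,0,0]
After op 3 (+): stack=[0] mem=[0,0,0,0]
After op 4 (push 20): stack=[0,20] mem=[0,0,0,0]
After op 5 (pop): stack=[0] mem=[0,0,0,0]
After op 6 (push 6): stack=[0,6] mem=[0,0,0,0]
After op 7 (STO M0): stack=[0] mem=[6,0,0,0]
After op 8 (dup): stack=[0,0] mem=[6,0,0,0]
After op 9 (*): stack=[0] mem=[6,0,0,0]
After op 10 (dup): stack=[0,0] mem=[6,0,0,0]
After op 11 (/): stack=[0] mem=[6,0,0,0]
After op 12 (dup): stack=[0,0] mem=[6,0,0,0]
After op 13 (RCL M0): stack=[0,0,6] mem=[6,0,0,0]
After op 14 (/): stack=[0,0] mem=[6,0,0,0]
After op 15 (/): stack=[0] mem=[6,0,0,0]
After op 16 (RCL M0): stack=[0,6] mem=[6,0,0,0]
After op 17 (pop): stack=[0] mem=[6,0,0,0]
After op 18 (STO M1): stack=[empty] mem=[6,0,0,0]

Answer: (empty)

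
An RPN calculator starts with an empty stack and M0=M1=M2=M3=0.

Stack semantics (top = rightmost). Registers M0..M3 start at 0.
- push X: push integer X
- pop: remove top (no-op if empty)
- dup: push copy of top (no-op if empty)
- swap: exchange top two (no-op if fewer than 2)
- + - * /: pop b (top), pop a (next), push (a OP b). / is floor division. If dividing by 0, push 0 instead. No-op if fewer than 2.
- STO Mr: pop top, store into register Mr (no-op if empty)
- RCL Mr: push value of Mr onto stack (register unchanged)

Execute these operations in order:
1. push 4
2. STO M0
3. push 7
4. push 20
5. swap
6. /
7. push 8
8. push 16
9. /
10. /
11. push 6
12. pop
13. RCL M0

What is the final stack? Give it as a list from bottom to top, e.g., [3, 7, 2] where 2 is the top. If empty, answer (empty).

After op 1 (push 4): stack=[4] mem=[0,0,0,0]
After op 2 (STO M0): stack=[empty] mem=[4,0,0,0]
After op 3 (push 7): stack=[7] mem=[4,0,0,0]
After op 4 (push 20): stack=[7,20] mem=[4,0,0,0]
After op 5 (swap): stack=[20,7] mem=[4,0,0,0]
After op 6 (/): stack=[2] mem=[4,0,0,0]
After op 7 (push 8): stack=[2,8] mem=[4,0,0,0]
After op 8 (push 16): stack=[2,8,16] mem=[4,0,0,0]
After op 9 (/): stack=[2,0] mem=[4,0,0,0]
After op 10 (/): stack=[0] mem=[4,0,0,0]
After op 11 (push 6): stack=[0,6] mem=[4,0,0,0]
After op 12 (pop): stack=[0] mem=[4,0,0,0]
After op 13 (RCL M0): stack=[0,4] mem=[4,0,0,0]

Answer: [0, 4]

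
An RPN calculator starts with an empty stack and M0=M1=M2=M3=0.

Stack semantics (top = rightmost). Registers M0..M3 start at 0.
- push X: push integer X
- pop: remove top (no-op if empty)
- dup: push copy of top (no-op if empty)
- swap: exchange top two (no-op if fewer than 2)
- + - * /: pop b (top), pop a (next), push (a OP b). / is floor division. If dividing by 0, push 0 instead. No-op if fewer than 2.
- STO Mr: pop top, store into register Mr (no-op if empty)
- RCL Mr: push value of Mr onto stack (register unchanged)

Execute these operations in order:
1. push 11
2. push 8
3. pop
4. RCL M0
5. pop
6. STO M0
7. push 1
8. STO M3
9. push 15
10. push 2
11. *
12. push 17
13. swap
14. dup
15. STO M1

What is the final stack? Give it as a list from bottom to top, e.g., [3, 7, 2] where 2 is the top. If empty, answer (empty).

Answer: [17, 30]

Derivation:
After op 1 (push 11): stack=[11] mem=[0,0,0,0]
After op 2 (push 8): stack=[11,8] mem=[0,0,0,0]
After op 3 (pop): stack=[11] mem=[0,0,0,0]
After op 4 (RCL M0): stack=[11,0] mem=[0,0,0,0]
After op 5 (pop): stack=[11] mem=[0,0,0,0]
After op 6 (STO M0): stack=[empty] mem=[11,0,0,0]
After op 7 (push 1): stack=[1] mem=[11,0,0,0]
After op 8 (STO M3): stack=[empty] mem=[11,0,0,1]
After op 9 (push 15): stack=[15] mem=[11,0,0,1]
After op 10 (push 2): stack=[15,2] mem=[11,0,0,1]
After op 11 (*): stack=[30] mem=[11,0,0,1]
After op 12 (push 17): stack=[30,17] mem=[11,0,0,1]
After op 13 (swap): stack=[17,30] mem=[11,0,0,1]
After op 14 (dup): stack=[17,30,30] mem=[11,0,0,1]
After op 15 (STO M1): stack=[17,30] mem=[11,30,0,1]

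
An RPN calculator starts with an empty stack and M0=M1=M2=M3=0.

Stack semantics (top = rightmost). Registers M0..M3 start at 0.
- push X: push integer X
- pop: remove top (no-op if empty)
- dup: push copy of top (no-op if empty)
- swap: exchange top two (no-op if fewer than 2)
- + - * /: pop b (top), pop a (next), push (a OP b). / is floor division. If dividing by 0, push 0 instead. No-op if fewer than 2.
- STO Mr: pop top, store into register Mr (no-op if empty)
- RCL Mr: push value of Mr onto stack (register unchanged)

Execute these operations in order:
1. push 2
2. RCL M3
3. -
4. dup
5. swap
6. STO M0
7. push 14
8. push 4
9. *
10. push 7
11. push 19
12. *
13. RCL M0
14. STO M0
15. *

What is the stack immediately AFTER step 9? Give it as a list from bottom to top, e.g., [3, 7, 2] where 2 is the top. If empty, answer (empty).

After op 1 (push 2): stack=[2] mem=[0,0,0,0]
After op 2 (RCL M3): stack=[2,0] mem=[0,0,0,0]
After op 3 (-): stack=[2] mem=[0,0,0,0]
After op 4 (dup): stack=[2,2] mem=[0,0,0,0]
After op 5 (swap): stack=[2,2] mem=[0,0,0,0]
After op 6 (STO M0): stack=[2] mem=[2,0,0,0]
After op 7 (push 14): stack=[2,14] mem=[2,0,0,0]
After op 8 (push 4): stack=[2,14,4] mem=[2,0,0,0]
After op 9 (*): stack=[2,56] mem=[2,0,0,0]

[2, 56]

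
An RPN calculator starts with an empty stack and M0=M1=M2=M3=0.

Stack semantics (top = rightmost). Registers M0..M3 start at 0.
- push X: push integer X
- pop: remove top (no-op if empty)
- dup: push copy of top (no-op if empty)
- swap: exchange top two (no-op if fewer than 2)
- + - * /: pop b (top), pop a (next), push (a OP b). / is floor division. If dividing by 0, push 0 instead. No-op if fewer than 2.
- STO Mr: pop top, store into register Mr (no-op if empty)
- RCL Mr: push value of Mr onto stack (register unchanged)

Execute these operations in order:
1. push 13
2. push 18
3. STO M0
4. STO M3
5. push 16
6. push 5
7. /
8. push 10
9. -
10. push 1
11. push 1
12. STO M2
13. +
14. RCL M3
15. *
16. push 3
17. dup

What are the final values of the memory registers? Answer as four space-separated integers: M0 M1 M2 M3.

Answer: 18 0 1 13

Derivation:
After op 1 (push 13): stack=[13] mem=[0,0,0,0]
After op 2 (push 18): stack=[13,18] mem=[0,0,0,0]
After op 3 (STO M0): stack=[13] mem=[18,0,0,0]
After op 4 (STO M3): stack=[empty] mem=[18,0,0,13]
After op 5 (push 16): stack=[16] mem=[18,0,0,13]
After op 6 (push 5): stack=[16,5] mem=[18,0,0,13]
After op 7 (/): stack=[3] mem=[18,0,0,13]
After op 8 (push 10): stack=[3,10] mem=[18,0,0,13]
After op 9 (-): stack=[-7] mem=[18,0,0,13]
After op 10 (push 1): stack=[-7,1] mem=[18,0,0,13]
After op 11 (push 1): stack=[-7,1,1] mem=[18,0,0,13]
After op 12 (STO M2): stack=[-7,1] mem=[18,0,1,13]
After op 13 (+): stack=[-6] mem=[18,0,1,13]
After op 14 (RCL M3): stack=[-6,13] mem=[18,0,1,13]
After op 15 (*): stack=[-78] mem=[18,0,1,13]
After op 16 (push 3): stack=[-78,3] mem=[18,0,1,13]
After op 17 (dup): stack=[-78,3,3] mem=[18,0,1,13]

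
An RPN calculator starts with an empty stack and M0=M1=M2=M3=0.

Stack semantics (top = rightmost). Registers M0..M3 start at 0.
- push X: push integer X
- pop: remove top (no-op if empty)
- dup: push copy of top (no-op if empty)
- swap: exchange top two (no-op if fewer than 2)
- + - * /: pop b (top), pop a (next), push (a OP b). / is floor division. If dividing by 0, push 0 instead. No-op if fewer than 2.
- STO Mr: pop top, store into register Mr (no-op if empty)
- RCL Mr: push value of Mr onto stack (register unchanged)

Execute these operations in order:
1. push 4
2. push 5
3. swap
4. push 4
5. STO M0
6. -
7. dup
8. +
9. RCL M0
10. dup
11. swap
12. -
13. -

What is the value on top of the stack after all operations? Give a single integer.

Answer: 2

Derivation:
After op 1 (push 4): stack=[4] mem=[0,0,0,0]
After op 2 (push 5): stack=[4,5] mem=[0,0,0,0]
After op 3 (swap): stack=[5,4] mem=[0,0,0,0]
After op 4 (push 4): stack=[5,4,4] mem=[0,0,0,0]
After op 5 (STO M0): stack=[5,4] mem=[4,0,0,0]
After op 6 (-): stack=[1] mem=[4,0,0,0]
After op 7 (dup): stack=[1,1] mem=[4,0,0,0]
After op 8 (+): stack=[2] mem=[4,0,0,0]
After op 9 (RCL M0): stack=[2,4] mem=[4,0,0,0]
After op 10 (dup): stack=[2,4,4] mem=[4,0,0,0]
After op 11 (swap): stack=[2,4,4] mem=[4,0,0,0]
After op 12 (-): stack=[2,0] mem=[4,0,0,0]
After op 13 (-): stack=[2] mem=[4,0,0,0]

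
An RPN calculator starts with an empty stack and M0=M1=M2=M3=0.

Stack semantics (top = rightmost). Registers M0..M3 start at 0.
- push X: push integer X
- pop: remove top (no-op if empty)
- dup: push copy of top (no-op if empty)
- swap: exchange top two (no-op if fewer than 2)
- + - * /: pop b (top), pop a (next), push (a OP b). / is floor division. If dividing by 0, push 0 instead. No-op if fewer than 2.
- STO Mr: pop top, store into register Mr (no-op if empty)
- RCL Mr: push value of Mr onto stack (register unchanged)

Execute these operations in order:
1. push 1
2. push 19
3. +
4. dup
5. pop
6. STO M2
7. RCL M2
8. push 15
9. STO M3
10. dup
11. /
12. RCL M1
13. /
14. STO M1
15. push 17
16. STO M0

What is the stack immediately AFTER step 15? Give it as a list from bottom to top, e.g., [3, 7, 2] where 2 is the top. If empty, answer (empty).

After op 1 (push 1): stack=[1] mem=[0,0,0,0]
After op 2 (push 19): stack=[1,19] mem=[0,0,0,0]
After op 3 (+): stack=[20] mem=[0,0,0,0]
After op 4 (dup): stack=[20,20] mem=[0,0,0,0]
After op 5 (pop): stack=[20] mem=[0,0,0,0]
After op 6 (STO M2): stack=[empty] mem=[0,0,20,0]
After op 7 (RCL M2): stack=[20] mem=[0,0,20,0]
After op 8 (push 15): stack=[20,15] mem=[0,0,20,0]
After op 9 (STO M3): stack=[20] mem=[0,0,20,15]
After op 10 (dup): stack=[20,20] mem=[0,0,20,15]
After op 11 (/): stack=[1] mem=[0,0,20,15]
After op 12 (RCL M1): stack=[1,0] mem=[0,0,20,15]
After op 13 (/): stack=[0] mem=[0,0,20,15]
After op 14 (STO M1): stack=[empty] mem=[0,0,20,15]
After op 15 (push 17): stack=[17] mem=[0,0,20,15]

[17]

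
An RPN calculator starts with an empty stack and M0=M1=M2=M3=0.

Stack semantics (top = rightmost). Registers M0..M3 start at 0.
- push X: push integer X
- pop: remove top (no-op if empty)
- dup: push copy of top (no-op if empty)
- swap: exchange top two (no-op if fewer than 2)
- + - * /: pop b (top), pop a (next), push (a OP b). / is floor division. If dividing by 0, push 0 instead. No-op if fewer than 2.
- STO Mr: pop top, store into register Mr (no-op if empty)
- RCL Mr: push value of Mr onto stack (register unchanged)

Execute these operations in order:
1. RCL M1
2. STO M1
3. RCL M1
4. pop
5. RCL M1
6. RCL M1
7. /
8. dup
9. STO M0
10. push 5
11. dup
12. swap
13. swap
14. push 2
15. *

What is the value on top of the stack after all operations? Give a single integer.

Answer: 10

Derivation:
After op 1 (RCL M1): stack=[0] mem=[0,0,0,0]
After op 2 (STO M1): stack=[empty] mem=[0,0,0,0]
After op 3 (RCL M1): stack=[0] mem=[0,0,0,0]
After op 4 (pop): stack=[empty] mem=[0,0,0,0]
After op 5 (RCL M1): stack=[0] mem=[0,0,0,0]
After op 6 (RCL M1): stack=[0,0] mem=[0,0,0,0]
After op 7 (/): stack=[0] mem=[0,0,0,0]
After op 8 (dup): stack=[0,0] mem=[0,0,0,0]
After op 9 (STO M0): stack=[0] mem=[0,0,0,0]
After op 10 (push 5): stack=[0,5] mem=[0,0,0,0]
After op 11 (dup): stack=[0,5,5] mem=[0,0,0,0]
After op 12 (swap): stack=[0,5,5] mem=[0,0,0,0]
After op 13 (swap): stack=[0,5,5] mem=[0,0,0,0]
After op 14 (push 2): stack=[0,5,5,2] mem=[0,0,0,0]
After op 15 (*): stack=[0,5,10] mem=[0,0,0,0]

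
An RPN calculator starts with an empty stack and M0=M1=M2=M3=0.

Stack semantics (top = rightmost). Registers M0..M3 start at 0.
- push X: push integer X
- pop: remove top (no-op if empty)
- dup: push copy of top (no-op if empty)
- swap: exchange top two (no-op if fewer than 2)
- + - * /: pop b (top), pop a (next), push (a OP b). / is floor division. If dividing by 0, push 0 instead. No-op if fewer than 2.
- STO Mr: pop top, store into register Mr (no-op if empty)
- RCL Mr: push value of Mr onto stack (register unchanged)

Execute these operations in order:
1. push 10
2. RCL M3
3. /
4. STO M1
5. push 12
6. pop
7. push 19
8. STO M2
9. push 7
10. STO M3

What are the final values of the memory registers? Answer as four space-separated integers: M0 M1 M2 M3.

Answer: 0 0 19 7

Derivation:
After op 1 (push 10): stack=[10] mem=[0,0,0,0]
After op 2 (RCL M3): stack=[10,0] mem=[0,0,0,0]
After op 3 (/): stack=[0] mem=[0,0,0,0]
After op 4 (STO M1): stack=[empty] mem=[0,0,0,0]
After op 5 (push 12): stack=[12] mem=[0,0,0,0]
After op 6 (pop): stack=[empty] mem=[0,0,0,0]
After op 7 (push 19): stack=[19] mem=[0,0,0,0]
After op 8 (STO M2): stack=[empty] mem=[0,0,19,0]
After op 9 (push 7): stack=[7] mem=[0,0,19,0]
After op 10 (STO M3): stack=[empty] mem=[0,0,19,7]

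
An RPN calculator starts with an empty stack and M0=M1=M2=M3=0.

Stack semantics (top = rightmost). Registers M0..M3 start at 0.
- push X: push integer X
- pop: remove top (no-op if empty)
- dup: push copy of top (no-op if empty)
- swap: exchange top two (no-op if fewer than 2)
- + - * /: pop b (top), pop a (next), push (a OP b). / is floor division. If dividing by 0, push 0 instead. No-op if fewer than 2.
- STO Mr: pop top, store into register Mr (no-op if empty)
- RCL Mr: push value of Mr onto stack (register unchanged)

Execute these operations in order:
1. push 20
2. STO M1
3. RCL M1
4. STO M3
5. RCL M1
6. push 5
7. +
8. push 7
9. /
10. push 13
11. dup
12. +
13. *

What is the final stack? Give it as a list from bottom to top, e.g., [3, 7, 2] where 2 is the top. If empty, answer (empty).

Answer: [78]

Derivation:
After op 1 (push 20): stack=[20] mem=[0,0,0,0]
After op 2 (STO M1): stack=[empty] mem=[0,20,0,0]
After op 3 (RCL M1): stack=[20] mem=[0,20,0,0]
After op 4 (STO M3): stack=[empty] mem=[0,20,0,20]
After op 5 (RCL M1): stack=[20] mem=[0,20,0,20]
After op 6 (push 5): stack=[20,5] mem=[0,20,0,20]
After op 7 (+): stack=[25] mem=[0,20,0,20]
After op 8 (push 7): stack=[25,7] mem=[0,20,0,20]
After op 9 (/): stack=[3] mem=[0,20,0,20]
After op 10 (push 13): stack=[3,13] mem=[0,20,0,20]
After op 11 (dup): stack=[3,13,13] mem=[0,20,0,20]
After op 12 (+): stack=[3,26] mem=[0,20,0,20]
After op 13 (*): stack=[78] mem=[0,20,0,20]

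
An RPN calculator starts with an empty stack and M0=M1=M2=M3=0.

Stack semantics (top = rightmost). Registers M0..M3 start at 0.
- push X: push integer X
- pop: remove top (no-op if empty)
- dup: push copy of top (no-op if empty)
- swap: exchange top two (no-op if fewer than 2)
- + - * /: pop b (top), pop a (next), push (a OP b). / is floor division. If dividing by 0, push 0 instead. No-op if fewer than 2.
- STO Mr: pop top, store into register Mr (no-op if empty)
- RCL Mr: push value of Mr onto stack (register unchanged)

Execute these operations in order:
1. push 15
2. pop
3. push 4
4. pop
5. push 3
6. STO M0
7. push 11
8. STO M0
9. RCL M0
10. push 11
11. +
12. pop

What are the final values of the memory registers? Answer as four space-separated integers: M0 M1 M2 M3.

Answer: 11 0 0 0

Derivation:
After op 1 (push 15): stack=[15] mem=[0,0,0,0]
After op 2 (pop): stack=[empty] mem=[0,0,0,0]
After op 3 (push 4): stack=[4] mem=[0,0,0,0]
After op 4 (pop): stack=[empty] mem=[0,0,0,0]
After op 5 (push 3): stack=[3] mem=[0,0,0,0]
After op 6 (STO M0): stack=[empty] mem=[3,0,0,0]
After op 7 (push 11): stack=[11] mem=[3,0,0,0]
After op 8 (STO M0): stack=[empty] mem=[11,0,0,0]
After op 9 (RCL M0): stack=[11] mem=[11,0,0,0]
After op 10 (push 11): stack=[11,11] mem=[11,0,0,0]
After op 11 (+): stack=[22] mem=[11,0,0,0]
After op 12 (pop): stack=[empty] mem=[11,0,0,0]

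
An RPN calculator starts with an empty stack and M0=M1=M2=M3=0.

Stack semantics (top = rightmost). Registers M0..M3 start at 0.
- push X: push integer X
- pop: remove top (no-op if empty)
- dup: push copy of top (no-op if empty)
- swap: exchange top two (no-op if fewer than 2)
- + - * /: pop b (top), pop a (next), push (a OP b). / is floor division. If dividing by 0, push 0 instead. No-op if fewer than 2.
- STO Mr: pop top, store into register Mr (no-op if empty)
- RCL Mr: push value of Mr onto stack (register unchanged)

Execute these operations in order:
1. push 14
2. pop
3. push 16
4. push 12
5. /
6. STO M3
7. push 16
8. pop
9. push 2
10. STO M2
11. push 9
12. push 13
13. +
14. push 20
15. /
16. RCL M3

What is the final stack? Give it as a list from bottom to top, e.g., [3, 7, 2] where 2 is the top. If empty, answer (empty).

Answer: [1, 1]

Derivation:
After op 1 (push 14): stack=[14] mem=[0,0,0,0]
After op 2 (pop): stack=[empty] mem=[0,0,0,0]
After op 3 (push 16): stack=[16] mem=[0,0,0,0]
After op 4 (push 12): stack=[16,12] mem=[0,0,0,0]
After op 5 (/): stack=[1] mem=[0,0,0,0]
After op 6 (STO M3): stack=[empty] mem=[0,0,0,1]
After op 7 (push 16): stack=[16] mem=[0,0,0,1]
After op 8 (pop): stack=[empty] mem=[0,0,0,1]
After op 9 (push 2): stack=[2] mem=[0,0,0,1]
After op 10 (STO M2): stack=[empty] mem=[0,0,2,1]
After op 11 (push 9): stack=[9] mem=[0,0,2,1]
After op 12 (push 13): stack=[9,13] mem=[0,0,2,1]
After op 13 (+): stack=[22] mem=[0,0,2,1]
After op 14 (push 20): stack=[22,20] mem=[0,0,2,1]
After op 15 (/): stack=[1] mem=[0,0,2,1]
After op 16 (RCL M3): stack=[1,1] mem=[0,0,2,1]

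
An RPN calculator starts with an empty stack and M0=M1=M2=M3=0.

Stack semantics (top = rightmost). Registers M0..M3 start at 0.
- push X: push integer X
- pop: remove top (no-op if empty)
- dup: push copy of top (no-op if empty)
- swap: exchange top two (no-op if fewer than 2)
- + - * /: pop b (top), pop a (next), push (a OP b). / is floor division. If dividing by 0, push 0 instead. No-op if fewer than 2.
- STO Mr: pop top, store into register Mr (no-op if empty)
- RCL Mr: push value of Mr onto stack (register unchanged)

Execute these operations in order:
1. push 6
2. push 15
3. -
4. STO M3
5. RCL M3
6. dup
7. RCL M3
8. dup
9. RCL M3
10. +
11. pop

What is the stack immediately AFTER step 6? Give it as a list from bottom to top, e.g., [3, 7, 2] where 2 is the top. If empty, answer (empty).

After op 1 (push 6): stack=[6] mem=[0,0,0,0]
After op 2 (push 15): stack=[6,15] mem=[0,0,0,0]
After op 3 (-): stack=[-9] mem=[0,0,0,0]
After op 4 (STO M3): stack=[empty] mem=[0,0,0,-9]
After op 5 (RCL M3): stack=[-9] mem=[0,0,0,-9]
After op 6 (dup): stack=[-9,-9] mem=[0,0,0,-9]

[-9, -9]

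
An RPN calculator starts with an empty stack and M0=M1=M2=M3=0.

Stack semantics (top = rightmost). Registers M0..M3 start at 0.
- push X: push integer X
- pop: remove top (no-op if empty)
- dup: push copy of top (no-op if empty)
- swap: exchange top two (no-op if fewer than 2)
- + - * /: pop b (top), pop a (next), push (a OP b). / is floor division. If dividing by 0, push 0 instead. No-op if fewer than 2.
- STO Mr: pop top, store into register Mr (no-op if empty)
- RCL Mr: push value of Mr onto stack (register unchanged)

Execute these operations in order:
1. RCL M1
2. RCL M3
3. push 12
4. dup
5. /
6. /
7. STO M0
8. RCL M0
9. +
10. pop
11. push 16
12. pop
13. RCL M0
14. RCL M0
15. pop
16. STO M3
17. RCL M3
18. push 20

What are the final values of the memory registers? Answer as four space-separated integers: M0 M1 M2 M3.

After op 1 (RCL M1): stack=[0] mem=[0,0,0,0]
After op 2 (RCL M3): stack=[0,0] mem=[0,0,0,0]
After op 3 (push 12): stack=[0,0,12] mem=[0,0,0,0]
After op 4 (dup): stack=[0,0,12,12] mem=[0,0,0,0]
After op 5 (/): stack=[0,0,1] mem=[0,0,0,0]
After op 6 (/): stack=[0,0] mem=[0,0,0,0]
After op 7 (STO M0): stack=[0] mem=[0,0,0,0]
After op 8 (RCL M0): stack=[0,0] mem=[0,0,0,0]
After op 9 (+): stack=[0] mem=[0,0,0,0]
After op 10 (pop): stack=[empty] mem=[0,0,0,0]
After op 11 (push 16): stack=[16] mem=[0,0,0,0]
After op 12 (pop): stack=[empty] mem=[0,0,0,0]
After op 13 (RCL M0): stack=[0] mem=[0,0,0,0]
After op 14 (RCL M0): stack=[0,0] mem=[0,0,0,0]
After op 15 (pop): stack=[0] mem=[0,0,0,0]
After op 16 (STO M3): stack=[empty] mem=[0,0,0,0]
After op 17 (RCL M3): stack=[0] mem=[0,0,0,0]
After op 18 (push 20): stack=[0,20] mem=[0,0,0,0]

Answer: 0 0 0 0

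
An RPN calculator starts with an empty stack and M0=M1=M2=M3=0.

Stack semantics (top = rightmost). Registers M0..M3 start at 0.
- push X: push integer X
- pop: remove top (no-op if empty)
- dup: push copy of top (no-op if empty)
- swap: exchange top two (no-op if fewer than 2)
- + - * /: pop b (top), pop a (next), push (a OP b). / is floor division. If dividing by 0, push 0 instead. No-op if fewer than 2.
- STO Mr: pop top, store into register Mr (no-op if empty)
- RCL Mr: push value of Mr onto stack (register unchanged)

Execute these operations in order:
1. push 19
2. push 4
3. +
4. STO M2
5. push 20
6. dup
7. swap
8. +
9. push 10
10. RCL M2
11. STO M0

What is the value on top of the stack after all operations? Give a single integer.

After op 1 (push 19): stack=[19] mem=[0,0,0,0]
After op 2 (push 4): stack=[19,4] mem=[0,0,0,0]
After op 3 (+): stack=[23] mem=[0,0,0,0]
After op 4 (STO M2): stack=[empty] mem=[0,0,23,0]
After op 5 (push 20): stack=[20] mem=[0,0,23,0]
After op 6 (dup): stack=[20,20] mem=[0,0,23,0]
After op 7 (swap): stack=[20,20] mem=[0,0,23,0]
After op 8 (+): stack=[40] mem=[0,0,23,0]
After op 9 (push 10): stack=[40,10] mem=[0,0,23,0]
After op 10 (RCL M2): stack=[40,10,23] mem=[0,0,23,0]
After op 11 (STO M0): stack=[40,10] mem=[23,0,23,0]

Answer: 10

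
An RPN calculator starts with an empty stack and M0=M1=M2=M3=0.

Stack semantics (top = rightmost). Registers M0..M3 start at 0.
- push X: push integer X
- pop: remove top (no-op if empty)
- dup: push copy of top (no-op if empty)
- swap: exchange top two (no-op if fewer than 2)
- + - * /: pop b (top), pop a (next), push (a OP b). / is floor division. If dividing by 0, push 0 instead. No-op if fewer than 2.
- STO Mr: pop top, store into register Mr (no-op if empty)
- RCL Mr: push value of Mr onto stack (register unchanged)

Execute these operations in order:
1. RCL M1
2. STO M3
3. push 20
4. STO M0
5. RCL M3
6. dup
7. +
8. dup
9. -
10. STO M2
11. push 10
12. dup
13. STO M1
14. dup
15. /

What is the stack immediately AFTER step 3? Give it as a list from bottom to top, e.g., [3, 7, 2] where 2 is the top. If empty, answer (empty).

After op 1 (RCL M1): stack=[0] mem=[0,0,0,0]
After op 2 (STO M3): stack=[empty] mem=[0,0,0,0]
After op 3 (push 20): stack=[20] mem=[0,0,0,0]

[20]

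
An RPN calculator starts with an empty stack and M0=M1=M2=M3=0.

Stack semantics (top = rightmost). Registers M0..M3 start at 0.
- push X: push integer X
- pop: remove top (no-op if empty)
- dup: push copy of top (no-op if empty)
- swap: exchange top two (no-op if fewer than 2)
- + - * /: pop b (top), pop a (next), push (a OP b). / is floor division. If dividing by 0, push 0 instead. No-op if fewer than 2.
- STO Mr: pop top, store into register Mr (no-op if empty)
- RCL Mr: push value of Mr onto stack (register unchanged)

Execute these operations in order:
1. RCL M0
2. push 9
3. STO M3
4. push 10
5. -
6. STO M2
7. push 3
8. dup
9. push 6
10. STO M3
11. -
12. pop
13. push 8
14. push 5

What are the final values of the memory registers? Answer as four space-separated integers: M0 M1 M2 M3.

Answer: 0 0 -10 6

Derivation:
After op 1 (RCL M0): stack=[0] mem=[0,0,0,0]
After op 2 (push 9): stack=[0,9] mem=[0,0,0,0]
After op 3 (STO M3): stack=[0] mem=[0,0,0,9]
After op 4 (push 10): stack=[0,10] mem=[0,0,0,9]
After op 5 (-): stack=[-10] mem=[0,0,0,9]
After op 6 (STO M2): stack=[empty] mem=[0,0,-10,9]
After op 7 (push 3): stack=[3] mem=[0,0,-10,9]
After op 8 (dup): stack=[3,3] mem=[0,0,-10,9]
After op 9 (push 6): stack=[3,3,6] mem=[0,0,-10,9]
After op 10 (STO M3): stack=[3,3] mem=[0,0,-10,6]
After op 11 (-): stack=[0] mem=[0,0,-10,6]
After op 12 (pop): stack=[empty] mem=[0,0,-10,6]
After op 13 (push 8): stack=[8] mem=[0,0,-10,6]
After op 14 (push 5): stack=[8,5] mem=[0,0,-10,6]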